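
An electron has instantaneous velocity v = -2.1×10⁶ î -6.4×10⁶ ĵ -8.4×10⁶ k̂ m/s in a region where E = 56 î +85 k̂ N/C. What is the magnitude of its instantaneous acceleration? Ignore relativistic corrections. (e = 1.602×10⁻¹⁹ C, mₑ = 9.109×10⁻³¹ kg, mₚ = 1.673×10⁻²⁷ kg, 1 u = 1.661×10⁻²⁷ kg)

|a| ≈ 1.79×10¹³ m/s²

Only an electric field acts, so F = qE = (−1.602×10⁻¹⁹ C)·(56.0, 0, 85.0) = (-8.97×10⁻¹⁸, 0, -1.36×10⁻¹⁷) N.
|a| = |F|/m = 1.631×10⁻¹⁷/9.109×10⁻³¹ ≈ 1.79×10¹³ m/s².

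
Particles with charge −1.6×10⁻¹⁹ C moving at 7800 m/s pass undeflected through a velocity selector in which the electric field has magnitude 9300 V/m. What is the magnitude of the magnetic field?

Balance of forces in the selector: qE = qvB ⇒ B = E/v.
B = 9300/7800 = 1.2 T.

B = 1.2 T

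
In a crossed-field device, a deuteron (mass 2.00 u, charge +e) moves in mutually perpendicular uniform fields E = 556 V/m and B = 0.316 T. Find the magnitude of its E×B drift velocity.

The steady drift has the magnetic force balancing the electric force, so v_d = E/B.
v_d = 556/0.316 = 1760 m/s.

v_d ≈ 1760 m/s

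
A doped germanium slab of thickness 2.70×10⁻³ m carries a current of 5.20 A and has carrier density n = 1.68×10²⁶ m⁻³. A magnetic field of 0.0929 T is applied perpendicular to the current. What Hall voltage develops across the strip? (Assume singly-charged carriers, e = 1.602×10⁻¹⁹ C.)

V_H ≈ 6.65×10⁻⁶ V

V_H = IB/(n e t).
V_H = (5.20)(0.0929)/((1.68×10²⁶)(1.602×10⁻¹⁹)(2.70×10⁻³)) ≈ 6.65×10⁻⁶ V.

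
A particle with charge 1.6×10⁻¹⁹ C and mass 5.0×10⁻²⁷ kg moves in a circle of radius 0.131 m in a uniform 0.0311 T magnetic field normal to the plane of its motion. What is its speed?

From |q|vB = mv²/r, v = |q|Br/m.
v = (1.6×10⁻¹⁹)(0.0311)(0.131)/5.0×10⁻²⁷ ≈ 1.30×10⁵ m/s.

v ≈ 1.30×10⁵ m/s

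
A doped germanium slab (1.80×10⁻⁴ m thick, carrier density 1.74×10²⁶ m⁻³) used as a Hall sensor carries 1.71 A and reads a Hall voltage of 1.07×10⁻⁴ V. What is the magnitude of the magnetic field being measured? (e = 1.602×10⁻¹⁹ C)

B ≈ 0.314 T

From V_H = IB/(n e t), B = V_H n e t / I.
B = (1.07×10⁻⁴)(1.74×10²⁶)(1.602×10⁻¹⁹)(1.80×10⁻⁴)/1.71 ≈ 0.314 T.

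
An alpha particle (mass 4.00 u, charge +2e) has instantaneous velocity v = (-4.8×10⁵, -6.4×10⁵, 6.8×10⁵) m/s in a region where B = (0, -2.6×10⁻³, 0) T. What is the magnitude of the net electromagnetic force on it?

v×B = (1770, 0, 1250) N/C.
F = q v×B = (3.204×10⁻¹⁹ C)·(1770, 0, 1250) = (5.66×10⁻¹⁶, 0, 4.00×10⁻¹⁶) N.
|F| = 6.93×10⁻¹⁶ N.

|F| ≈ 6.93×10⁻¹⁶ N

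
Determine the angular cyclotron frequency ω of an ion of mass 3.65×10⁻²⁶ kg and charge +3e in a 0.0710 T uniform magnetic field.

ω = |q|B/m.
ω = (4.806×10⁻¹⁹)(0.0710)/3.65×10⁻²⁶ ≈ 9.35×10⁵ rad/s.

ω ≈ 9.35×10⁵ rad/s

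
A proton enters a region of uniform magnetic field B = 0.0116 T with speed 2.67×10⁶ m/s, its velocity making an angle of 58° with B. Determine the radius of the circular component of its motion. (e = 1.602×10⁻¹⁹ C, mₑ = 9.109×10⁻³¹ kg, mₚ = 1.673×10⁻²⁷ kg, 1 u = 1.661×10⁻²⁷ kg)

v⊥ = v sinθ = 2.67×10⁶·sin58° ≈ 2.264×10⁶ m/s.
r = m v⊥/(|q|B) = (1.673×10⁻²⁷)(2.264×10⁶)/((1.602×10⁻¹⁹)(0.0116)) ≈ 2.04 m.

r ≈ 2.04 m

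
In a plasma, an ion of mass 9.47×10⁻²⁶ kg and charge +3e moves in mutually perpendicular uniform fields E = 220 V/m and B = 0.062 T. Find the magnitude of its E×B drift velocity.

v_d ≈ 3500 m/s

The steady drift has the magnetic force balancing the electric force, so v_d = E/B.
v_d = 220/0.062 = 3500 m/s.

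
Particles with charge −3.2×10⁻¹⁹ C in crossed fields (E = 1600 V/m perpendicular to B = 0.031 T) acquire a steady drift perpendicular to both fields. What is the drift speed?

v_d ≈ 5.2×10⁴ m/s

The steady drift has the magnetic force balancing the electric force, so v_d = E/B.
v_d = 1600/0.031 = 5.2×10⁴ m/s.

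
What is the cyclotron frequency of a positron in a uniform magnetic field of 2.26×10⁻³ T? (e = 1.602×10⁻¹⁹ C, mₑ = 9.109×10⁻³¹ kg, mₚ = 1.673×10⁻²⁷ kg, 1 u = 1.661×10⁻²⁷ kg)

f = |q|B/(2πm).
f = (1.602×10⁻¹⁹)(2.26×10⁻³)/(2π·9.109×10⁻³¹) ≈ 6.33×10⁷ Hz.

f ≈ 6.33×10⁷ Hz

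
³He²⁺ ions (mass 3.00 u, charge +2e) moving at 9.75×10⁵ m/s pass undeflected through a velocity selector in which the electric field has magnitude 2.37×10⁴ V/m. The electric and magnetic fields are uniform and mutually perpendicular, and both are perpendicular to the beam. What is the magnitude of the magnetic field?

Balance of forces in the selector: qE = qvB ⇒ B = E/v.
B = 2.37×10⁴/9.75×10⁵ = 0.0243 T.

B = 0.0243 T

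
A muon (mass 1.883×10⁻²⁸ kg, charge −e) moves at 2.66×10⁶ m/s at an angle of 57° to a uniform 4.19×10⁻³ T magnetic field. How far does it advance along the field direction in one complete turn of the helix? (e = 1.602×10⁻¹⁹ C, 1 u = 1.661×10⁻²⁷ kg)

p ≈ 2.55 m

v∥ = v cosθ = 2.66×10⁶·cos57° ≈ 1.449×10⁶ m/s.
T = 2πm/(|q|B) = 2π(1.883×10⁻²⁸)/((1.602×10⁻¹⁹)(4.19×10⁻³)) ≈ 1.763×10⁻⁶ s.
pitch = v∥ T = (1.449×10⁶)(1.763×10⁻⁶) ≈ 2.55 m.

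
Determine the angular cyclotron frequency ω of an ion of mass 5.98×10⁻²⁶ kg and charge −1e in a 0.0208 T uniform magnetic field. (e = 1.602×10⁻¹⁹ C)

ω = |q|B/m.
ω = (1.602×10⁻¹⁹)(0.0208)/5.98×10⁻²⁶ ≈ 5.57×10⁴ rad/s.

ω ≈ 5.57×10⁴ rad/s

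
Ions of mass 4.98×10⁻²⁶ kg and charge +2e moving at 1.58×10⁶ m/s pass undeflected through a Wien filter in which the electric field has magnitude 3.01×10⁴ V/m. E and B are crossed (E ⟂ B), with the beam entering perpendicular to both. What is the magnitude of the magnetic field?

Balance of forces in the selector: qE = qvB ⇒ B = E/v.
B = 3.01×10⁴/1.58×10⁶ = 0.0191 T.

B = 0.0191 T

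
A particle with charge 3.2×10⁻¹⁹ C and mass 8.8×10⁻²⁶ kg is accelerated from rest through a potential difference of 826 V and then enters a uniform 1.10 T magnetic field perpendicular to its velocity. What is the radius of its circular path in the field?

r ≈ 0.0194 m

Acceleration: |q|V = ½mv² ⇒ v = √(2|q|V/m) = √(2·3.2×10⁻¹⁹·826/8.8×10⁻²⁶) ≈ 7.751×10⁴ m/s.
In the field: r = mv/(|q|B) = (8.8×10⁻²⁶)(7.751×10⁴)/((3.2×10⁻¹⁹)(1.10)) ≈ 0.0194 m.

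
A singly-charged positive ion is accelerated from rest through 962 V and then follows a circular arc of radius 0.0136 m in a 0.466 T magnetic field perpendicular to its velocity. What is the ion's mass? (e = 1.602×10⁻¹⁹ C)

m ≈ 3.34×10⁻²⁷ kg

Combine |q|V = ½mv² and r = mv/(|q|B): eliminate v to get m = qB²r²/(2V).
m = (1.602×10⁻¹⁹)(0.466)²(0.0136)²/(2·962) ≈ 3.34×10⁻²⁷ kg.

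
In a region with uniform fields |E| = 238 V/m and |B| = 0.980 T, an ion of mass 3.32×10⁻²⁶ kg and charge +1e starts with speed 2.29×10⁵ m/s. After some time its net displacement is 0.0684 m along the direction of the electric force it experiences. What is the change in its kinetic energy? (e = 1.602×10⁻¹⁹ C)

ΔKE ≈ 2.61×10⁻¹⁸ J

The magnetic force is always ⟂ v and does no work; only the electric force changes KE.
ΔKE = F_E · d = |q|E d = (1.602×10⁻¹⁹)(238)(0.0684) ≈ 2.61×10⁻¹⁸ J.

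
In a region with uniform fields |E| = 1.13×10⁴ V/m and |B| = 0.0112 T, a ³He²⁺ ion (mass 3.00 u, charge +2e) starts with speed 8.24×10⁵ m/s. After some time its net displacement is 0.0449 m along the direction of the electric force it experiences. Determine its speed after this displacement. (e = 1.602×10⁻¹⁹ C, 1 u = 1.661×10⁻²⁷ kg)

v_f ≈ 8.63×10⁵ m/s

B does no work; ΔKE = |q|E d.
½mv_f² = ½mv₀² + |q|Ed = ½(4.983×10⁻²⁷)(8.24×10⁵)² + (3.204×10⁻¹⁹)(1.13×10⁴)(0.0449) ≈ 1.692×10⁻¹⁵ J + 1.626×10⁻¹⁶ J ≈ 1.854×10⁻¹⁵ J.
v_f = √(2·1.854×10⁻¹⁵/4.983×10⁻²⁷) ≈ 8.63×10⁵ m/s.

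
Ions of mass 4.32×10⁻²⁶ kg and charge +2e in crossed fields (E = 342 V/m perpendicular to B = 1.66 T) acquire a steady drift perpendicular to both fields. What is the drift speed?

v_d ≈ 206 m/s

In crossed fields the guiding centre drifts at v_d = |E×B|/B² = E/B, independent of charge and mass.
v_d = 342/1.66 = 206 m/s.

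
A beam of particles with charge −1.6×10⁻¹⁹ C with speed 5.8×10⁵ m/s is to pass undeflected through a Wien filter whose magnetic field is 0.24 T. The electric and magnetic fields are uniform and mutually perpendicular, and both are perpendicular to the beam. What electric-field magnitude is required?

E = 1.4×10⁵ V/m

For straight-line motion qE = qvB, so E = vB.
E = 5.8×10⁵ × 0.24 = 1.4×10⁵ V/m.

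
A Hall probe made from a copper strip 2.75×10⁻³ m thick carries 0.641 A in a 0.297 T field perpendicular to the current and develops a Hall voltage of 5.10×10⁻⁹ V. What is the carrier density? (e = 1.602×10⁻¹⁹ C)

From V_H = IB/(n e t), n = IB/(V_H e t).
n = (0.641)(0.297)/((5.10×10⁻⁹)(1.602×10⁻¹⁹)(2.75×10⁻³)) ≈ 8.47×10²⁸ m⁻³.

n ≈ 8.47×10²⁸ m⁻³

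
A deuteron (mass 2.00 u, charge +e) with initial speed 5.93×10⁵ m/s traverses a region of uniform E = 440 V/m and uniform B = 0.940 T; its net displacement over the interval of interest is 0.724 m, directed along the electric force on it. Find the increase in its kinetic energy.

ΔKE ≈ 5.10×10⁻¹⁷ J

The magnetic force is always ⟂ v and does no work; only the electric force changes KE.
ΔKE = F_E · d = |q|E d = (1.602×10⁻¹⁹)(440)(0.724) ≈ 5.10×10⁻¹⁷ J.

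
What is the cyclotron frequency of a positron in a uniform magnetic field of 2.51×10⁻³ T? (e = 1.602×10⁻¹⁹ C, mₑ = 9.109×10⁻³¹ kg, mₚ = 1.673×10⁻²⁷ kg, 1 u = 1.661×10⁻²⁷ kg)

f = |q|B/(2πm).
f = (1.602×10⁻¹⁹)(2.51×10⁻³)/(2π·9.109×10⁻³¹) ≈ 7.03×10⁷ Hz.

f ≈ 7.03×10⁷ Hz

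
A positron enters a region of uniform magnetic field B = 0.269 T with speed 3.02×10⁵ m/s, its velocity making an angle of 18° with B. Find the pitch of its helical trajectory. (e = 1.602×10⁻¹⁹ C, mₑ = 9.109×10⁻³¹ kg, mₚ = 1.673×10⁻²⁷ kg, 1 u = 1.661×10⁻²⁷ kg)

p ≈ 3.81×10⁻⁵ m

v∥ = v cosθ = 3.02×10⁵·cos18° ≈ 2.872×10⁵ m/s.
T = 2πm/(|q|B) = 2π(9.109×10⁻³¹)/((1.602×10⁻¹⁹)(0.269)) ≈ 1.328×10⁻¹⁰ s.
pitch = v∥ T = (2.872×10⁵)(1.328×10⁻¹⁰) ≈ 3.81×10⁻⁵ m.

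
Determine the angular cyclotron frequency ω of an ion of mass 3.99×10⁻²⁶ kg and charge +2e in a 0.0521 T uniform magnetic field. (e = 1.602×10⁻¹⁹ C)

ω = |q|B/m.
ω = (3.204×10⁻¹⁹)(0.0521)/3.99×10⁻²⁶ ≈ 4.18×10⁵ rad/s.

ω ≈ 4.18×10⁵ rad/s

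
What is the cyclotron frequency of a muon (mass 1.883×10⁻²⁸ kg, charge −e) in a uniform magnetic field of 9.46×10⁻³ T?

f ≈ 1.28×10⁶ Hz

f = |q|B/(2πm).
f = (1.602×10⁻¹⁹)(9.46×10⁻³)/(2π·1.883×10⁻²⁸) ≈ 1.28×10⁶ Hz.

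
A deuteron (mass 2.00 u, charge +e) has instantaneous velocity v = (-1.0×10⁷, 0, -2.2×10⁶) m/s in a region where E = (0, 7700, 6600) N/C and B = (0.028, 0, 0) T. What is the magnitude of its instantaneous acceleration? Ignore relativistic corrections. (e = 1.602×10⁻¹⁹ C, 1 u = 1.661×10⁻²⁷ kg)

|a| ≈ 2.62×10¹² m/s²

v×B = (0, -6.16×10⁴, 0) N/C.
E + v×B = (0, -5.39×10⁴, 6600) N/C.
F = q(E + v×B) = (1.602×10⁻¹⁹ C)·(0, -5.39×10⁴, 6600) = (0, -8.63×10⁻¹⁵, 1.06×10⁻¹⁵) N.
|a| = |F|/m = 8.699×10⁻¹⁵/3.322×10⁻²⁷ ≈ 2.62×10¹² m/s².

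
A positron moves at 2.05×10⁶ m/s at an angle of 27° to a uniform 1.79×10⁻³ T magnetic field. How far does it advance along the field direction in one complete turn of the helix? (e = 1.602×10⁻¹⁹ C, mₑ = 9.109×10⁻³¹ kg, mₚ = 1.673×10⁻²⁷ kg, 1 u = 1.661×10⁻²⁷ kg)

v∥ = v cosθ = 2.05×10⁶·cos27° ≈ 1.827×10⁶ m/s.
T = 2πm/(|q|B) = 2π(9.109×10⁻³¹)/((1.602×10⁻¹⁹)(1.79×10⁻³)) ≈ 1.996×10⁻⁸ s.
pitch = v∥ T = (1.827×10⁶)(1.996×10⁻⁸) ≈ 0.0365 m.

p ≈ 0.0365 m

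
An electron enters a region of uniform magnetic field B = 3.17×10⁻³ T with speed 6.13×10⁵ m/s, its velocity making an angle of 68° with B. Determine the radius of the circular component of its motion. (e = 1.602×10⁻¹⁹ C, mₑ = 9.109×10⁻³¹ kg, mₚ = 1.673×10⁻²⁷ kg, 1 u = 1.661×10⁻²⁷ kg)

r ≈ 1.02×10⁻³ m

v⊥ = v sinθ = 6.13×10⁵·sin68° ≈ 5.684×10⁵ m/s.
r = m v⊥/(|q|B) = (9.109×10⁻³¹)(5.684×10⁵)/((1.602×10⁻¹⁹)(3.17×10⁻³)) ≈ 1.02×10⁻³ m.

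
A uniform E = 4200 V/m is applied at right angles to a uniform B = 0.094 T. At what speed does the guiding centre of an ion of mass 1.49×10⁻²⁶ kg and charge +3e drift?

v_d ≈ 4.5×10⁴ m/s

The steady drift has the magnetic force balancing the electric force, so v_d = E/B.
v_d = 4200/0.094 = 4.5×10⁴ m/s.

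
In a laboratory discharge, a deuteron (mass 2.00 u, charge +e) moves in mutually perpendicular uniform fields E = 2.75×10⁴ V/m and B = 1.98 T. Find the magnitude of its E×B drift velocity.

v_d ≈ 1.39×10⁴ m/s

The steady drift has the magnetic force balancing the electric force, so v_d = E/B.
v_d = 2.75×10⁴/1.98 = 1.39×10⁴ m/s.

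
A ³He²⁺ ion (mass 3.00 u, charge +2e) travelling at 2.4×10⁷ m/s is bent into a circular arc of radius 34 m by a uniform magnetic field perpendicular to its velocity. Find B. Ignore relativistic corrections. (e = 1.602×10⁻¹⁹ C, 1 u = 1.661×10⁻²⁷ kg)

B ≈ 0.011 T

From |q|vB = mv²/r, B = mv/(|q|r).
B = (4.983×10⁻²⁷)(2.4×10⁷)/((3.204×10⁻¹⁹)(34)) ≈ 0.011 T.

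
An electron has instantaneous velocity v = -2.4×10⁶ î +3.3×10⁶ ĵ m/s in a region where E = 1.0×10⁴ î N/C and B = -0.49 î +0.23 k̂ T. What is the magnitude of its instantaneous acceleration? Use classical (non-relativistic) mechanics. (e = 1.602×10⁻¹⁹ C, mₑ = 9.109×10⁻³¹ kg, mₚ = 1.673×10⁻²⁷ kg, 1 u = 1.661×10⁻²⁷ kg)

|a| ≈ 3.30×10¹⁷ m/s²

v×B = (7.59×10⁵, 5.52×10⁵, 1.62×10⁶) N/C.
E + v×B = (7.69×10⁵, 5.52×10⁵, 1.62×10⁶) N/C.
F = q(E + v×B) = (−1.602×10⁻¹⁹ C)·(7.69×10⁵, 5.52×10⁵, 1.62×10⁶) = (-1.23×10⁻¹³, -8.84×10⁻¹⁴, -2.59×10⁻¹³) N.
|a| = |F|/m = 3.002×10⁻¹³/9.109×10⁻³¹ ≈ 3.30×10¹⁷ m/s².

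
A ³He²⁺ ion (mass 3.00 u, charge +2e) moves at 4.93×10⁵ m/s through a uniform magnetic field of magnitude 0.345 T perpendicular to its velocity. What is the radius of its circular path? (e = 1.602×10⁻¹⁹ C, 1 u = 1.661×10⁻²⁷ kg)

r ≈ 0.0222 m

The magnetic force provides the centripetal force: |q|vB = mv²/r.
r = mv/(|q|B) = (4.983×10⁻²⁷)(4.93×10⁵)/((3.204×10⁻¹⁹)(0.345)) ≈ 0.0222 m.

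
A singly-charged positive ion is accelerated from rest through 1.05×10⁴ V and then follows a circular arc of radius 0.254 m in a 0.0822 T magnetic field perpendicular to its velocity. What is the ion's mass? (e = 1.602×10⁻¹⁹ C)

m ≈ 3.33×10⁻²⁷ kg

Combine |q|V = ½mv² and r = mv/(|q|B): eliminate v to get m = qB²r²/(2V).
m = (1.602×10⁻¹⁹)(0.0822)²(0.254)²/(2·1.05×10⁴) ≈ 3.33×10⁻²⁷ kg.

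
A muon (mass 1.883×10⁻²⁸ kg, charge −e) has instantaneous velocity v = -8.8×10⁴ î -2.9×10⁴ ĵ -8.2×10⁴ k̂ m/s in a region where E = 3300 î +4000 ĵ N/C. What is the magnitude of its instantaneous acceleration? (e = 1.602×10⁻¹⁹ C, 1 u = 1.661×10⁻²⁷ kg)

|a| ≈ 4.41×10¹² m/s²

Only an electric field acts, so F = qE = (−1.602×10⁻¹⁹ C)·(3300, 4000, 0) = (-5.29×10⁻¹⁶, -6.41×10⁻¹⁶, 0) N.
|a| = |F|/m = 8.307×10⁻¹⁶/1.883×10⁻²⁸ ≈ 4.41×10¹² m/s².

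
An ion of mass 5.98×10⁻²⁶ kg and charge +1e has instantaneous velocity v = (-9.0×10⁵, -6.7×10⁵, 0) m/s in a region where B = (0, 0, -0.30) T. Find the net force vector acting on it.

F ≈ (3.22×10⁻¹⁴, -4.33×10⁻¹⁴, 0) N

v×B = (2.01×10⁵, -2.70×10⁵, 0) N/C.
F = q v×B = (1.602×10⁻¹⁹ C)·(2.01×10⁵, -2.70×10⁵, 0) = (3.22×10⁻¹⁴, -4.33×10⁻¹⁴, 0) N.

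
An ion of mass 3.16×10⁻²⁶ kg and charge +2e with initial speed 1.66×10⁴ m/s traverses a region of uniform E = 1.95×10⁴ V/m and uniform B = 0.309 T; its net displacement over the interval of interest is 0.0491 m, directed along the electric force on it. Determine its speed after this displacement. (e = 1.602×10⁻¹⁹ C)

v_f ≈ 1.40×10⁵ m/s

B does no work; ΔKE = |q|E d.
½mv_f² = ½mv₀² + |q|Ed = ½(3.16×10⁻²⁶)(1.66×10⁴)² + (3.204×10⁻¹⁹)(1.95×10⁴)(0.0491) ≈ 4.354×10⁻¹⁸ J + 3.068×10⁻¹⁶ J ≈ 3.111×10⁻¹⁶ J.
v_f = √(2·3.111×10⁻¹⁶/3.16×10⁻²⁶) ≈ 1.40×10⁵ m/s.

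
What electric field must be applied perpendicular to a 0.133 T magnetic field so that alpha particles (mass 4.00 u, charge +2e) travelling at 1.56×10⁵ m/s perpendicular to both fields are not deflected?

For straight-line motion qE = qvB, so E = vB.
E = 1.56×10⁵ × 0.133 = 2.07×10⁴ V/m.

E = 2.07×10⁴ V/m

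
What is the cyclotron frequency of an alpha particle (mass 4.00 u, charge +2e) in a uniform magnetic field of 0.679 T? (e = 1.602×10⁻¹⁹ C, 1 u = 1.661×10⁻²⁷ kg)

f ≈ 5.21×10⁶ Hz

f = |q|B/(2πm).
f = (3.204×10⁻¹⁹)(0.679)/(2π·6.644×10⁻²⁷) ≈ 5.21×10⁶ Hz.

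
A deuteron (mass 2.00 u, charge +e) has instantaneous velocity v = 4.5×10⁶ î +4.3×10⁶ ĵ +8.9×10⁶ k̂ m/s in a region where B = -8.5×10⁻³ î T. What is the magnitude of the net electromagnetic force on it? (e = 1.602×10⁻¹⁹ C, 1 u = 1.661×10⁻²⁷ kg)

|F| ≈ 1.35×10⁻¹⁴ N

v×B = (0, -7.56×10⁴, 3.66×10⁴) N/C.
F = q v×B = (1.602×10⁻¹⁹ C)·(0, -7.56×10⁴, 3.66×10⁴) = (0, -1.21×10⁻¹⁴, 5.86×10⁻¹⁵) N.
|F| = 1.35×10⁻¹⁴ N.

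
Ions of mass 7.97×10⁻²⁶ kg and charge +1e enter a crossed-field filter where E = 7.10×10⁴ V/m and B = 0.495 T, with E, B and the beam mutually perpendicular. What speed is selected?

Straight-line motion ⇒ electric and magnetic forces cancel, so E = vB.
v = E/B = 7.10×10⁴/0.495 = 1.43×10⁵ m/s.

v = 1.43×10⁵ m/s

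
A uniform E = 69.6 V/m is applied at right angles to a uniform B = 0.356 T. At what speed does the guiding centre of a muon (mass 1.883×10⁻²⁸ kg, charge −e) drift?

The steady drift has the magnetic force balancing the electric force, so v_d = E/B.
v_d = 69.6/0.356 = 196 m/s.

v_d ≈ 196 m/s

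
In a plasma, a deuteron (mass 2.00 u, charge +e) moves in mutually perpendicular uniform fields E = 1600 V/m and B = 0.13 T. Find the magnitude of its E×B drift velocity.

In crossed fields the guiding centre drifts at v_d = |E×B|/B² = E/B, independent of charge and mass.
v_d = 1600/0.13 = 1.2×10⁴ m/s.

v_d ≈ 1.2×10⁴ m/s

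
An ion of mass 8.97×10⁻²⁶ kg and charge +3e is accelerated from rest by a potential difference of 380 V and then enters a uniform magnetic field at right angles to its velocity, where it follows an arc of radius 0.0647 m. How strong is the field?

B ≈ 0.184 T

v = √(2|q|V/m) = √(2·4.806×10⁻¹⁹·380/8.97×10⁻²⁶) ≈ 6.381×10⁴ m/s.
B = mv/(|q|r) = (8.97×10⁻²⁶)(6.381×10⁴)/((4.806×10⁻¹⁹)(0.0647)) ≈ 0.184 T.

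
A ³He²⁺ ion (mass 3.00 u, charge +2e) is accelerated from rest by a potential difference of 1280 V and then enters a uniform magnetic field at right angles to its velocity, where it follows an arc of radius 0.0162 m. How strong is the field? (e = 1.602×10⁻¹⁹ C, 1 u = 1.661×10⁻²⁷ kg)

B ≈ 0.389 T

v = √(2|q|V/m) = √(2·3.204×10⁻¹⁹·1280/4.983×10⁻²⁷) ≈ 4.057×10⁵ m/s.
B = mv/(|q|r) = (4.983×10⁻²⁷)(4.057×10⁵)/((3.204×10⁻¹⁹)(0.0162)) ≈ 0.389 T.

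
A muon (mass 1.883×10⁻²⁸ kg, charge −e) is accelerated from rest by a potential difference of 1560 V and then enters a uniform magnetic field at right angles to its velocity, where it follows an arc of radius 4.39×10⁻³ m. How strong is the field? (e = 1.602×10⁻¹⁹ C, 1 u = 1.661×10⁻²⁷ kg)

B ≈ 0.436 T

v = √(2|q|V/m) = √(2·1.602×10⁻¹⁹·1560/1.883×10⁻²⁸) ≈ 1.629×10⁶ m/s.
B = mv/(|q|r) = (1.883×10⁻²⁸)(1.629×10⁶)/((1.602×10⁻¹⁹)(4.39×10⁻³)) ≈ 0.436 T.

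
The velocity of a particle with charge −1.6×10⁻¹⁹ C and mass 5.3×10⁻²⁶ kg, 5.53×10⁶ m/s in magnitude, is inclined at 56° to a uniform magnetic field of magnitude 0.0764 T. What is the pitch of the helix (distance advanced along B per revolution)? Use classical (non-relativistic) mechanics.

p ≈ 84.2 m

v∥ = v cosθ = 5.53×10⁶·cos56° ≈ 3.092×10⁶ m/s.
T = 2πm/(|q|B) = 2π(5.3×10⁻²⁶)/((1.6×10⁻¹⁹)(0.0764)) ≈ 2.724×10⁻⁵ s.
pitch = v∥ T = (3.092×10⁶)(2.724×10⁻⁵) ≈ 84.2 m.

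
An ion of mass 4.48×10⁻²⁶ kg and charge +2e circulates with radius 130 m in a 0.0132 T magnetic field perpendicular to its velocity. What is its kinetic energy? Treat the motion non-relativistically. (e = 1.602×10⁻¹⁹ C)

v = |q|Br/m, then KE = ½mv² = (qBr)²/(2m).
v = (3.204×10⁻¹⁹)(0.0132)(130)/4.48×10⁻²⁶ ≈ 1.227×10⁷ m/s.
KE = ½(4.48×10⁻²⁶)(1.227×10⁷)² ≈ 3.37×10⁻¹² J.

KE ≈ 3.37×10⁻¹² J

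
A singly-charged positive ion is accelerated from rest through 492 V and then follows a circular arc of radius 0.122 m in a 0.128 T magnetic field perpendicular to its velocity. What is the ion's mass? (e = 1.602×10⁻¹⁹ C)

Combine |q|V = ½mv² and r = mv/(|q|B): eliminate v to get m = qB²r²/(2V).
m = (1.602×10⁻¹⁹)(0.128)²(0.122)²/(2·492) ≈ 3.97×10⁻²⁶ kg.

m ≈ 3.97×10⁻²⁶ kg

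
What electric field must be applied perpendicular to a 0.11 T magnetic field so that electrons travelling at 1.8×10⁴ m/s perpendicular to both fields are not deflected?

For straight-line motion qE = qvB, so E = vB.
E = 1.8×10⁴ × 0.11 = 2000 V/m.

E = 2000 V/m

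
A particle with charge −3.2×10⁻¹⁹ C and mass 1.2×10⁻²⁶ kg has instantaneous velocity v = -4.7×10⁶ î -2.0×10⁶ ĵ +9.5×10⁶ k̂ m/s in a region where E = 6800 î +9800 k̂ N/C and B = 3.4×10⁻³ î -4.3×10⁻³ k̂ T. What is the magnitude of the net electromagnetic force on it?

v×B = (8600, 1.21×10⁴, 6800) N/C.
E + v×B = (1.54×10⁴, 1.21×10⁴, 1.66×10⁴) N/C.
F = q(E + v×B) = (−3.2×10⁻¹⁹ C)·(1.54×10⁴, 1.21×10⁴, 1.66×10⁴) = (-4.93×10⁻¹⁵, -3.87×10⁻¹⁵, -5.31×10⁻¹⁵) N.
|F| = 8.21×10⁻¹⁵ N.

|F| ≈ 8.21×10⁻¹⁵ N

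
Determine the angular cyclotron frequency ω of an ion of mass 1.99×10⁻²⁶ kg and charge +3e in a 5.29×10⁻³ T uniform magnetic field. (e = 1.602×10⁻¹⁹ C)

ω ≈ 1.28×10⁵ rad/s

ω = |q|B/m.
ω = (4.806×10⁻¹⁹)(5.29×10⁻³)/1.99×10⁻²⁶ ≈ 1.28×10⁵ rad/s.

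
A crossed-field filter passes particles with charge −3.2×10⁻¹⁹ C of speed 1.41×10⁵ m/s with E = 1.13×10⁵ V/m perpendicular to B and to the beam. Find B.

B = 0.801 T

Balance of forces in the selector: qE = qvB ⇒ B = E/v.
B = 1.13×10⁵/1.41×10⁵ = 0.801 T.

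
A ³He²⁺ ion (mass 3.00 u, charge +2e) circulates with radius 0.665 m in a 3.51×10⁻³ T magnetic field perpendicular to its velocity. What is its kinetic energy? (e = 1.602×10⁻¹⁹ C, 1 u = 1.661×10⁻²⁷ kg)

v = |q|Br/m, then KE = ½mv² = (qBr)²/(2m).
v = (3.204×10⁻¹⁹)(3.51×10⁻³)(0.665)/4.983×10⁻²⁷ ≈ 1.501×10⁵ m/s.
KE = ½(4.983×10⁻²⁷)(1.501×10⁵)² ≈ 5.61×10⁻¹⁷ J = 350 eV.

KE ≈ 350 eV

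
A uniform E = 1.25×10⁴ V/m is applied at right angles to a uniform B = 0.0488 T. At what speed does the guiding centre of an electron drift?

v_d ≈ 2.56×10⁵ m/s

The E×B drift speed is v_d = E/B.
v_d = 1.25×10⁴/0.0488 = 2.56×10⁵ m/s.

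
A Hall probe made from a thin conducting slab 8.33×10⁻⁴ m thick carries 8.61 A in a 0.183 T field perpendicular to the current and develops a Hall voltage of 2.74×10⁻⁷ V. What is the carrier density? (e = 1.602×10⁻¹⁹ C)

From V_H = IB/(n e t), n = IB/(V_H e t).
n = (8.61)(0.183)/((2.74×10⁻⁷)(1.602×10⁻¹⁹)(8.33×10⁻⁴)) ≈ 4.31×10²⁸ m⁻³.

n ≈ 4.31×10²⁸ m⁻³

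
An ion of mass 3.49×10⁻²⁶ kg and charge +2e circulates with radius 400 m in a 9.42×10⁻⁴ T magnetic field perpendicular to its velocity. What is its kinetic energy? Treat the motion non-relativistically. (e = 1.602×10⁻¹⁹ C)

v = |q|Br/m, then KE = ½mv² = (qBr)²/(2m).
v = (3.204×10⁻¹⁹)(9.42×10⁻⁴)(400)/3.49×10⁻²⁶ ≈ 3.459×10⁶ m/s.
KE = ½(3.49×10⁻²⁶)(3.459×10⁶)² ≈ 2.09×10⁻¹³ J.

KE ≈ 2.09×10⁻¹³ J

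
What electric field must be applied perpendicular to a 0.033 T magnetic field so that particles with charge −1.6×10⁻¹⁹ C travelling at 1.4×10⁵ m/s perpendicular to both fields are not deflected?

For straight-line motion qE = qvB, so E = vB.
E = 1.4×10⁵ × 0.033 = 4600 V/m.

E = 4600 V/m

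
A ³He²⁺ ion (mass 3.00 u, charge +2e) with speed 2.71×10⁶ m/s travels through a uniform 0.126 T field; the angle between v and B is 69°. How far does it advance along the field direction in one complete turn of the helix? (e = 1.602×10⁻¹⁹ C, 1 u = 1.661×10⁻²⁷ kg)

p ≈ 0.753 m

v∥ = v cosθ = 2.71×10⁶·cos69° ≈ 9.712×10⁵ m/s.
T = 2πm/(|q|B) = 2π(4.983×10⁻²⁷)/((3.204×10⁻¹⁹)(0.126)) ≈ 7.755×10⁻⁷ s.
pitch = v∥ T = (9.712×10⁵)(7.755×10⁻⁷) ≈ 0.753 m.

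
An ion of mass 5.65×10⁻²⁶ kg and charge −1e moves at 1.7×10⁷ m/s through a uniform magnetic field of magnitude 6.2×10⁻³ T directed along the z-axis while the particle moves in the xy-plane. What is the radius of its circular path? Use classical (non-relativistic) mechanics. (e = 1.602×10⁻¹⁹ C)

r ≈ 970 m

The magnetic force provides the centripetal force: |q|vB = mv²/r.
r = mv/(|q|B) = (5.65×10⁻²⁶)(1.7×10⁷)/((1.602×10⁻¹⁹)(6.2×10⁻³)) ≈ 970 m.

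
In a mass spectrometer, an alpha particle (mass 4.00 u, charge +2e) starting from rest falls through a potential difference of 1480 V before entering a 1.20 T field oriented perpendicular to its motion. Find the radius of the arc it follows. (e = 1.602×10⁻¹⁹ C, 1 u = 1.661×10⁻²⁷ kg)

r ≈ 6.53×10⁻³ m

Acceleration: |q|V = ½mv² ⇒ v = √(2|q|V/m) = √(2·3.204×10⁻¹⁹·1480/6.644×10⁻²⁷) ≈ 3.778×10⁵ m/s.
In the field: r = mv/(|q|B) = (6.644×10⁻²⁷)(3.778×10⁵)/((3.204×10⁻¹⁹)(1.20)) ≈ 6.53×10⁻³ m.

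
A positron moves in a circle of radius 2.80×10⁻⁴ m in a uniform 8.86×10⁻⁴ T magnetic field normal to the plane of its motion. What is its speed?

From |q|vB = mv²/r, v = |q|Br/m.
v = (1.602×10⁻¹⁹)(8.86×10⁻⁴)(2.80×10⁻⁴)/9.109×10⁻³¹ ≈ 4.36×10⁴ m/s.

v ≈ 4.36×10⁴ m/s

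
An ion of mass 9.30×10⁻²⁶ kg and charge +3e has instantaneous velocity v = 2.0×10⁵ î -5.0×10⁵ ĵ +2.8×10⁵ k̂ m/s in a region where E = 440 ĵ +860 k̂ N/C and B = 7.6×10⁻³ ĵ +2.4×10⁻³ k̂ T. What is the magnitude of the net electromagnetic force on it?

|F| ≈ 1.97×10⁻¹⁵ N

v×B = (-3330, -480, 1520) N/C.
E + v×B = (-3330, -40.0, 2380) N/C.
F = q(E + v×B) = (4.806×10⁻¹⁹ C)·(-3330, -40.0, 2380) = (-1.60×10⁻¹⁵, -1.92×10⁻¹⁷, 1.14×10⁻¹⁵) N.
|F| = 1.97×10⁻¹⁵ N.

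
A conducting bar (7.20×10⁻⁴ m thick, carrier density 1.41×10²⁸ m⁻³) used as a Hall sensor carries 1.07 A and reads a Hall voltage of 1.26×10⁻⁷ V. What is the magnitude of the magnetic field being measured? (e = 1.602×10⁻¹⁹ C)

B ≈ 0.192 T

From V_H = IB/(n e t), B = V_H n e t / I.
B = (1.26×10⁻⁷)(1.41×10²⁸)(1.602×10⁻¹⁹)(7.20×10⁻⁴)/1.07 ≈ 0.192 T.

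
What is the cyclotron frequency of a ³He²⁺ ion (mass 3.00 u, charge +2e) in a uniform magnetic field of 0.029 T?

f ≈ 3.0×10⁵ Hz

f = |q|B/(2πm).
f = (3.204×10⁻¹⁹)(0.029)/(2π·4.983×10⁻²⁷) ≈ 3.0×10⁵ Hz.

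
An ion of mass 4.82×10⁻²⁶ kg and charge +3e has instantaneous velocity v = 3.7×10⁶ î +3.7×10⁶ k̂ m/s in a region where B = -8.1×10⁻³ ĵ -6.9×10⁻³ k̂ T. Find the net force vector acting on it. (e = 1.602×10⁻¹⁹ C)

v×B = (3.00×10⁴, 2.55×10⁴, -3.00×10⁴) N/C.
F = q v×B = (4.806×10⁻¹⁹ C)·(3.00×10⁴, 2.55×10⁴, -3.00×10⁴) = (1.44×10⁻¹⁴, 1.23×10⁻¹⁴, -1.44×10⁻¹⁴) N.

F ≈ (1.44×10⁻¹⁴, 1.23×10⁻¹⁴, -1.44×10⁻¹⁴) N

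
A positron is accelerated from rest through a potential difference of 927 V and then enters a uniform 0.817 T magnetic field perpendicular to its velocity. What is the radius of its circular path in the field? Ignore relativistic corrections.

r ≈ 1.26×10⁻⁴ m

Acceleration: |q|V = ½mv² ⇒ v = √(2|q|V/m) = √(2·1.602×10⁻¹⁹·927/9.109×10⁻³¹) ≈ 1.806×10⁷ m/s.
In the field: r = mv/(|q|B) = (9.109×10⁻³¹)(1.806×10⁷)/((1.602×10⁻¹⁹)(0.817)) ≈ 1.26×10⁻⁴ m.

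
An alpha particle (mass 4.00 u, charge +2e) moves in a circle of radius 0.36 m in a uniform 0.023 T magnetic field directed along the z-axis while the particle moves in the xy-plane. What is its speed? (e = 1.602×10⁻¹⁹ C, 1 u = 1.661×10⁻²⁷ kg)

v ≈ 4.0×10⁵ m/s

From |q|vB = mv²/r, v = |q|Br/m.
v = (3.204×10⁻¹⁹)(0.023)(0.36)/6.644×10⁻²⁷ ≈ 4.0×10⁵ m/s.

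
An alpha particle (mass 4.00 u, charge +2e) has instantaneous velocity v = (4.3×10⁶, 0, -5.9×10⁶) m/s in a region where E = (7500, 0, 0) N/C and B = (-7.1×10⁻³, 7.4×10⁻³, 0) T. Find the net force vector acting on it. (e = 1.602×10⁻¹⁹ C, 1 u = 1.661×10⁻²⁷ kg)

v×B = (4.37×10⁴, 4.19×10⁴, 3.18×10⁴) N/C.
E + v×B = (5.12×10⁴, 4.19×10⁴, 3.18×10⁴) N/C.
F = q(E + v×B) = (3.204×10⁻¹⁹ C)·(5.12×10⁴, 4.19×10⁴, 3.18×10⁴) = (1.64×10⁻¹⁴, 1.34×10⁻¹⁴, 1.02×10⁻¹⁴) N.

F ≈ (1.64×10⁻¹⁴, 1.34×10⁻¹⁴, 1.02×10⁻¹⁴) N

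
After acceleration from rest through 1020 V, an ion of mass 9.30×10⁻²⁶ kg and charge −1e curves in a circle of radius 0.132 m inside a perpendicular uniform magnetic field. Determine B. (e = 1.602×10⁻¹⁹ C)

B ≈ 0.261 T

v = √(2|q|V/m) = √(2·1.602×10⁻¹⁹·1020/9.30×10⁻²⁶) ≈ 5.928×10⁴ m/s.
B = mv/(|q|r) = (9.30×10⁻²⁶)(5.928×10⁴)/((1.602×10⁻¹⁹)(0.132)) ≈ 0.261 T.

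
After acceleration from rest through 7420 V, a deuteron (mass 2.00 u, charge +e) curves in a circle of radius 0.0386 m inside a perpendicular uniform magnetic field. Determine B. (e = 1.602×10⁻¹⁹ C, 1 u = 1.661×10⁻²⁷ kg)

B ≈ 0.454 T

v = √(2|q|V/m) = √(2·1.602×10⁻¹⁹·7420/3.322×10⁻²⁷) ≈ 8.460×10⁵ m/s.
B = mv/(|q|r) = (3.322×10⁻²⁷)(8.460×10⁵)/((1.602×10⁻¹⁹)(0.0386)) ≈ 0.454 T.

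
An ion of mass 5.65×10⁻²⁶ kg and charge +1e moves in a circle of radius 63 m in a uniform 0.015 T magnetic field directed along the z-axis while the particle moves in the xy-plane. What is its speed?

From |q|vB = mv²/r, v = |q|Br/m.
v = (1.602×10⁻¹⁹)(0.015)(63)/5.65×10⁻²⁶ ≈ 2.7×10⁶ m/s.

v ≈ 2.7×10⁶ m/s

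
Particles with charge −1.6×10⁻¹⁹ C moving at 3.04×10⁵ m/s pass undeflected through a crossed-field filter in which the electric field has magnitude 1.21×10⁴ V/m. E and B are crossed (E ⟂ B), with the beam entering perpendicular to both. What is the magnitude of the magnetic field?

B = 0.0398 T

Balance of forces in the selector: qE = qvB ⇒ B = E/v.
B = 1.21×10⁴/3.04×10⁵ = 0.0398 T.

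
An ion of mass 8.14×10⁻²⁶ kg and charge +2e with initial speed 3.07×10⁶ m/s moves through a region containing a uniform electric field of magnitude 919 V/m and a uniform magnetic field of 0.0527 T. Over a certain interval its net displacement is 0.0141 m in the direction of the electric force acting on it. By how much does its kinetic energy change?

ΔKE ≈ 4.15×10⁻¹⁸ J

The magnetic force is always ⟂ v and does no work; only the electric force changes KE.
ΔKE = F_E · d = |q|E d = (3.204×10⁻¹⁹)(919)(0.0141) ≈ 4.15×10⁻¹⁸ J.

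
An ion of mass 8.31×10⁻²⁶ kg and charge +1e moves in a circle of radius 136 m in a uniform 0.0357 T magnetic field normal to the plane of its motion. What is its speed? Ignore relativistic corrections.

From |q|vB = mv²/r, v = |q|Br/m.
v = (1.602×10⁻¹⁹)(0.0357)(136)/8.31×10⁻²⁶ ≈ 9.36×10⁶ m/s.

v ≈ 9.36×10⁶ m/s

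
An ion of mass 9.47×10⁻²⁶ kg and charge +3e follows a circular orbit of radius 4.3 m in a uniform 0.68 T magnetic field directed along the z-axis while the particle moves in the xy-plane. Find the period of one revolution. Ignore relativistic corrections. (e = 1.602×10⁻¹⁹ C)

T ≈ 1.8×10⁻⁶ s

The cyclotron period depends only on m, q, B: T = 2πm/(|q|B).
T = 2π(9.47×10⁻²⁶)/((4.806×10⁻¹⁹)(0.68)) ≈ 1.8×10⁻⁶ s.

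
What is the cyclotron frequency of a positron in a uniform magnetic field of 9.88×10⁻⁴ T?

f = |q|B/(2πm).
f = (1.602×10⁻¹⁹)(9.88×10⁻⁴)/(2π·9.109×10⁻³¹) ≈ 2.77×10⁷ Hz.

f ≈ 2.77×10⁷ Hz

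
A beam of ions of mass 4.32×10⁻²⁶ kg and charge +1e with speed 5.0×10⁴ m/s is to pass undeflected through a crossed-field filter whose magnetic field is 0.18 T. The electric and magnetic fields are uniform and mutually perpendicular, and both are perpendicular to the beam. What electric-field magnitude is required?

E = 9000 V/m

For straight-line motion qE = qvB, so E = vB.
E = 5.0×10⁴ × 0.18 = 9000 V/m.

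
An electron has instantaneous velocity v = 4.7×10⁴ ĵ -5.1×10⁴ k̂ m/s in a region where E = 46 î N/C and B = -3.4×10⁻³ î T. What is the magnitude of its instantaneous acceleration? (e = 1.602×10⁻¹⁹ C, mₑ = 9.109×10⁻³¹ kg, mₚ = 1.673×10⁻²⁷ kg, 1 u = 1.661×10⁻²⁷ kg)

v×B = (0, 173, 160) N/C.
E + v×B = (46.0, 173, 160) N/C.
F = q(E + v×B) = (−1.602×10⁻¹⁹ C)·(46.0, 173, 160) = (-7.37×10⁻¹⁸, -2.78×10⁻¹⁷, -2.56×10⁻¹⁷) N.
|a| = |F|/m = 3.849×10⁻¹⁷/9.109×10⁻³¹ ≈ 4.23×10¹³ m/s².

|a| ≈ 4.23×10¹³ m/s²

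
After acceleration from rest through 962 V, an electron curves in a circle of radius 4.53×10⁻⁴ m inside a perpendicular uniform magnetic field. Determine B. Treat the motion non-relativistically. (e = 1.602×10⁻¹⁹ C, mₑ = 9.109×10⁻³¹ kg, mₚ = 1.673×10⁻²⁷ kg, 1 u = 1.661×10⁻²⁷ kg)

v = √(2|q|V/m) = √(2·1.602×10⁻¹⁹·962/9.109×10⁻³¹) ≈ 1.839×10⁷ m/s.
B = mv/(|q|r) = (9.109×10⁻³¹)(1.839×10⁷)/((1.602×10⁻¹⁹)(4.53×10⁻⁴)) ≈ 0.231 T.

B ≈ 0.231 T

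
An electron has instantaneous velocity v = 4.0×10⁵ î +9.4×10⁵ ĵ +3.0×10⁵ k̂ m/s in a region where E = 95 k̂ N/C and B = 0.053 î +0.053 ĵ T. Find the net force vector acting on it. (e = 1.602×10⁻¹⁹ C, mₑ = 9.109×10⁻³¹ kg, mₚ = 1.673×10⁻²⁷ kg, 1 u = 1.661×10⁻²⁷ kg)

v×B = (-1.59×10⁴, 1.59×10⁴, -2.86×10⁴) N/C.
E + v×B = (-1.59×10⁴, 1.59×10⁴, -2.85×10⁴) N/C.
F = q(E + v×B) = (−1.602×10⁻¹⁹ C)·(-1.59×10⁴, 1.59×10⁴, -2.85×10⁴) = (2.55×10⁻¹⁵, -2.55×10⁻¹⁵, 4.57×10⁻¹⁵) N.

F ≈ (2.55×10⁻¹⁵, -2.55×10⁻¹⁵, 4.57×10⁻¹⁵) N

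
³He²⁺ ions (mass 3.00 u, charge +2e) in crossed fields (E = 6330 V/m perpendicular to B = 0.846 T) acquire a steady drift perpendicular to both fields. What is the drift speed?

v_d ≈ 7480 m/s

The steady drift has the magnetic force balancing the electric force, so v_d = E/B.
v_d = 6330/0.846 = 7480 m/s.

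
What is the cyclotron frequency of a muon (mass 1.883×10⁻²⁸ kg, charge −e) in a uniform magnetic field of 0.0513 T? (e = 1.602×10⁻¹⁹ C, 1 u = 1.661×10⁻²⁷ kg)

f = |q|B/(2πm).
f = (1.602×10⁻¹⁹)(0.0513)/(2π·1.883×10⁻²⁸) ≈ 6.95×10⁶ Hz.

f ≈ 6.95×10⁶ Hz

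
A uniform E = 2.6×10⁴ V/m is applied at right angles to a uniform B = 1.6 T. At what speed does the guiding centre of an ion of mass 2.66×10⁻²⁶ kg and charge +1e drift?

In crossed fields the guiding centre drifts at v_d = |E×B|/B² = E/B, independent of charge and mass.
v_d = 2.6×10⁴/1.6 = 1.6×10⁴ m/s.

v_d ≈ 1.6×10⁴ m/s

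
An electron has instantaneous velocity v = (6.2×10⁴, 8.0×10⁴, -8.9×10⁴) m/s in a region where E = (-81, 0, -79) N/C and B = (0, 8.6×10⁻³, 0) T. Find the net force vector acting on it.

F ≈ (-1.10×10⁻¹⁶, 0, -7.28×10⁻¹⁷) N

v×B = (765, 0, 533) N/C.
E + v×B = (684, 0, 454) N/C.
F = q(E + v×B) = (−1.602×10⁻¹⁹ C)·(684, 0, 454) = (-1.10×10⁻¹⁶, 0, -7.28×10⁻¹⁷) N.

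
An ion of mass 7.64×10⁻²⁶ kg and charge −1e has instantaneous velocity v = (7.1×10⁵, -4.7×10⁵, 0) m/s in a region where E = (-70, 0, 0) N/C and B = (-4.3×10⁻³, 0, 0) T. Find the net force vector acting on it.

F ≈ (1.12×10⁻¹⁷, 0, 3.24×10⁻¹⁶) N

v×B = (0, 0, -2020) N/C.
E + v×B = (-70.0, 0, -2020) N/C.
F = q(E + v×B) = (−1.602×10⁻¹⁹ C)·(-70.0, 0, -2020) = (1.12×10⁻¹⁷, 0, 3.24×10⁻¹⁶) N.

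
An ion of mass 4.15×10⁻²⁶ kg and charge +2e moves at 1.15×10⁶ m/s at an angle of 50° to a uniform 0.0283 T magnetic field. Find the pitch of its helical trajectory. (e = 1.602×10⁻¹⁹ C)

v∥ = v cosθ = 1.15×10⁶·cos50° ≈ 7.392×10⁵ m/s.
T = 2πm/(|q|B) = 2π(4.15×10⁻²⁶)/((3.204×10⁻¹⁹)(0.0283)) ≈ 2.876×10⁻⁵ s.
pitch = v∥ T = (7.392×10⁵)(2.876×10⁻⁵) ≈ 21.3 m.

p ≈ 21.3 m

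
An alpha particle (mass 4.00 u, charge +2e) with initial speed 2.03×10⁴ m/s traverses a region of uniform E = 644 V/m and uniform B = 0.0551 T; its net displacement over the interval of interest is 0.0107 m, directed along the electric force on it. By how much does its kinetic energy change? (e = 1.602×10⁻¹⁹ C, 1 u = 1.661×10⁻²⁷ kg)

The magnetic force is always ⟂ v and does no work; only the electric force changes KE.
ΔKE = F_E · d = |q|E d = (3.204×10⁻¹⁹)(644)(0.0107) ≈ 2.21×10⁻¹⁸ J.

ΔKE ≈ 2.21×10⁻¹⁸ J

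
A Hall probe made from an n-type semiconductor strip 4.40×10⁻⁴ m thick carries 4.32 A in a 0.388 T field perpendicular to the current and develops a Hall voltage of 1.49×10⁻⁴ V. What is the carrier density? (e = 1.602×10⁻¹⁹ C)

From V_H = IB/(n e t), n = IB/(V_H e t).
n = (4.32)(0.388)/((1.49×10⁻⁴)(1.602×10⁻¹⁹)(4.40×10⁻⁴)) ≈ 1.60×10²⁶ m⁻³.

n ≈ 1.60×10²⁶ m⁻³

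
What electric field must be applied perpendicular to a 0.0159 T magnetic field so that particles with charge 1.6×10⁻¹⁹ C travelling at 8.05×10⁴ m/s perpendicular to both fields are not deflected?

E = 1280 V/m

For straight-line motion qE = qvB, so E = vB.
E = 8.05×10⁴ × 0.0159 = 1280 V/m.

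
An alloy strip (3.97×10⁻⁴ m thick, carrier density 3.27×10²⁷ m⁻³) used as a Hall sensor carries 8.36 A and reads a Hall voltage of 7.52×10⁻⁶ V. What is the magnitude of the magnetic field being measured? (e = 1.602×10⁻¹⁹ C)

From V_H = IB/(n e t), B = V_H n e t / I.
B = (7.52×10⁻⁶)(3.27×10²⁷)(1.602×10⁻¹⁹)(3.97×10⁻⁴)/8.36 ≈ 0.187 T.

B ≈ 0.187 T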